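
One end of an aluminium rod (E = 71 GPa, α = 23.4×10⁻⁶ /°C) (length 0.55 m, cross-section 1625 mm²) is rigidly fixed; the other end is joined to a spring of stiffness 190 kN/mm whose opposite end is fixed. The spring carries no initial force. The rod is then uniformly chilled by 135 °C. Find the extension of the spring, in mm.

The unrestrained thermal change is αΔT L = 23.4×10⁻⁶ × 135 × 550 = 1.737 mm.
With a force P in the spring, the elastic change of the rod is PL/(AE) and that of the spring is P/k; compatibility requires their sum to equal δ_free.
P [ L/(AE) + 1/k ] = δ_free → P [ 550/(1625×71×10³) + 1/(190×10³) ] = 1.737.
P = 1.737 / 1.003×10⁻⁵ = 173200 N.
Spring extension = P/k = 173200/(190×10³) = 0.9117 mm.

δ ≈ 0.912 mm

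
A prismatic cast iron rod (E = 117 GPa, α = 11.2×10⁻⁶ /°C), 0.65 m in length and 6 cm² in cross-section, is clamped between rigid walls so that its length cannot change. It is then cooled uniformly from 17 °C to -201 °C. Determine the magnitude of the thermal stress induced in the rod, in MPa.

σ ≈ 286 MPa (tensile)

The supports are rigid, so the total axial strain is zero. The restrained thermal strain is ε = αΔT = 11.2×10⁻⁶ × 218 = 2441.6×10⁻⁶.
Hence σ = E·αΔT = 117×10³ × 2441.6×10⁻⁶ = 285.7 MPa, tensile.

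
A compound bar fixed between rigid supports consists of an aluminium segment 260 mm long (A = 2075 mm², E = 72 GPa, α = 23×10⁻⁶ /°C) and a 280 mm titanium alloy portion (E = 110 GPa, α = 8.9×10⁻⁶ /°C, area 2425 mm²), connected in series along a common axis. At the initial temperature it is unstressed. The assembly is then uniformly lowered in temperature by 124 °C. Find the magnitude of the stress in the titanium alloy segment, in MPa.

Free thermal contraction of the whole bar: Σ αᵢΔT Lᵢ = 23×10⁻⁶×124×260 + 8.9×10⁻⁶×124×280 = 1.051 mm.
The walls prevent any net length change, so an axial force P (same in every segment) develops. Compatibility: P · Σ Lᵢ/(AᵢEᵢ) = δ_free.
Σ Lᵢ/(AᵢEᵢ) = 260/(2075×72×10³) + 280/(2425×110×10³) = 2.79×10⁻⁶ mm/N.
P = 1.051 / 2.79×10⁻⁶ = 376500 N = 376.5 kN, tensile.
σ_{titanium alloy} = P / A = 376500 / 2425 = 155.3 MPa.

σ ≈ 155 MPa (tensile)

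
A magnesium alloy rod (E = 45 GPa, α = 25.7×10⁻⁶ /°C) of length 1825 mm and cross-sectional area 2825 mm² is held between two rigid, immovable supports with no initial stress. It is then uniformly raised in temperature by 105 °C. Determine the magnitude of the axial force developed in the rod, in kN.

P ≈ 343 kN (compressive)

With zero net strain, σ = E·αΔT = 45 GPa × 25.7×10⁻⁶ × 105 = 121.4 MPa.
Then P = σA = 121.4 × 2825 mm² = 343 kN, compressive.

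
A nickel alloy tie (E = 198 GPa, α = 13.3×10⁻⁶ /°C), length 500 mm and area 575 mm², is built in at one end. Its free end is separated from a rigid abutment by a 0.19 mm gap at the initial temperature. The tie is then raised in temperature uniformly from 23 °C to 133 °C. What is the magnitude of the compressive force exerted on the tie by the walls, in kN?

Unrestrained expansion: δ_free = αΔT L = 13.3×10⁻⁶ × 110 × 500 = 0.7315 mm.
After closing the 0.19 mm clearance, 0.7315 − 0.19 = 0.5415 mm of expansion remains to be suppressed by the wall.
That suppressed elongation corresponds to σ = E·Δ/L = 198×10³ × 0.5415/500 = 214.4 MPa.
P = σA = 214.4 × 575 = 123.3 kN.

P ≈ 123 kN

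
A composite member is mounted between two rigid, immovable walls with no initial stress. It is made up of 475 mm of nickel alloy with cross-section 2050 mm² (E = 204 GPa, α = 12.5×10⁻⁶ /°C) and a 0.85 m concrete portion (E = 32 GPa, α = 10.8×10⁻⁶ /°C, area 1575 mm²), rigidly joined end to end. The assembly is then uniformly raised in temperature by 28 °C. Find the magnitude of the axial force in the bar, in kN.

With the walls removed the bar would change length by δ_free = Σ αᵢΔT Lᵢ = 12.5×10⁻⁶×28×475 + 10.8×10⁻⁶×28×850 = 0.4233 mm.
The rigid supports impose zero overall length change; the single axial force P common to all segments must satisfy P Σ Lᵢ/(AᵢEᵢ) = δ_free.
The series flexibility is Σ Lᵢ/(AᵢEᵢ) = 475/(2050×204×10³) + 850/(1575×32×10³) = 1.8×10⁻⁵ mm/N.
So P = 0.4233 / 1.8×10⁻⁵ = 23.51 kN, compressive.

P ≈ 23.5 kN (compressive)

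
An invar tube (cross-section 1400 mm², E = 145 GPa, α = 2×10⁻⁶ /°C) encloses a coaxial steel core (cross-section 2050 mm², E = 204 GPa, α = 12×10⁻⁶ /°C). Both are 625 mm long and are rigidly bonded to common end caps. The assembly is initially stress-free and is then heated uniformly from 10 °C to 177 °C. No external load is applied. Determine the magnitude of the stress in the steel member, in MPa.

Both members must finish at the same length. With the larger α, the steel tends to over-expand; the plates restrain it, putting the steel in compression and the invar in tension. With no external load the two internal forces are equal and opposite, magnitude P.
Equating the net (thermal + elastic) strains gives |α₁ − α₂|·ΔT = P·[1/(A₁E₁) + 1/(A₂E₂)].
|α₁ − α₂|·ΔT = 10×10⁻⁶ × 167 = 0.00167.
1/(A₁E₁) + 1/(A₂E₂) = 1/(1400×145×10³) + 1/(2050×204×10³) = 7.317×10⁻⁹ N⁻¹.
P = 0.00167 / 7.317×10⁻⁹ = 228200 N = 228.2 kN.
σ_{steel} = P/A₂ = 228200/2050 = 111.3 MPa, compressive.

σ ≈ 111 MPa (compressive)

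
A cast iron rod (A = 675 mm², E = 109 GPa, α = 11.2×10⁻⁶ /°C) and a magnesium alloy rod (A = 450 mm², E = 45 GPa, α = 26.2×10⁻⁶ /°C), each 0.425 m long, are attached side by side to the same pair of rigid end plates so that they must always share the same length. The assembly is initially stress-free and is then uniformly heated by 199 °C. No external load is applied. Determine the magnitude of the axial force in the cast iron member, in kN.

P ≈ 47.4 kN (tensile in the cast iron)

Both members must finish at the same length. With the larger α, the magnesium alloy tends to over-expand; the plates restrain it, putting the magnesium alloy in compression and the cast iron in tension. With no external load the two internal forces are equal and opposite, magnitude P.
Setting the final lengths equal and cancelling L: (α₁ − α₂)ΔT = P/(A₁E₁) + P/(A₂E₂).
|α₁ − α₂|·ΔT = 15×10⁻⁶ × 199 = 0.002985.
1/(A₁E₁) + 1/(A₂E₂) = 1/(675×109×10³) + 1/(450×45×10³) = 6.297×10⁻⁸ N⁻¹.
So P = 0.002985 / 6.297×10⁻⁸ = 47.4 kN.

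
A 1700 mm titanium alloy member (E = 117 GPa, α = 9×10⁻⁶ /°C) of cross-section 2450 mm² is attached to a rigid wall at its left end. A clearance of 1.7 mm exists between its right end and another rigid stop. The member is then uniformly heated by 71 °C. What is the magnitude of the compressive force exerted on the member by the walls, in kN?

P ≈ 0 kN

If the wall were absent the member would grow by αΔT L = 9×10⁻⁶ × 71 × 1700 = 1.086 mm.
Since δ_free = 1.09 mm is less than the 1.7 mm gap, the member never touches the wall. No axial force develops.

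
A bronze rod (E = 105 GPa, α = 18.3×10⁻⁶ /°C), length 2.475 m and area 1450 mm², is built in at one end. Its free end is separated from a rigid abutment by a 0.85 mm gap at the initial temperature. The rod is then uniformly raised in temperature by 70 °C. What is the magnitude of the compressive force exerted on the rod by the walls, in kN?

Unrestrained expansion: δ_free = αΔT L = 18.3×10⁻⁶ × 70 × 2475 = 3.17 mm.
This exceeds the 0.85 mm gap, so the wall pushes back. The portion of expansion that must be recovered elastically is δ_free − gap = 3.17 − 0.85 = 2.32 mm.
So σ = E(δ_free − g)/L = 105×10³ × 2.32/2475 = 98.44 MPa.
Force on the wall = σA = 98.44 × 1450 mm² = 142.7 kN.

P ≈ 143 kN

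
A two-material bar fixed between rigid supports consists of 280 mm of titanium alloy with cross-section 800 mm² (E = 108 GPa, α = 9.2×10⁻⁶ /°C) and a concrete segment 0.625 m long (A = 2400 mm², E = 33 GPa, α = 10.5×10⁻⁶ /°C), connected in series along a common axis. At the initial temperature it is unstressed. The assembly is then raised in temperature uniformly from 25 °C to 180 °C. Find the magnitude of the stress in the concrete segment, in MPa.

σ ≈ 53 MPa (compressive)

With the walls removed the bar would change length by δ_free = Σ αᵢΔT Lᵢ = 9.2×10⁻⁶×155×280 + 10.5×10⁻⁶×155×625 = 1.416 mm.
Since the ends are fixed, an axial force P builds up, equal in every segment, with P · Σ Lᵢ/(AᵢEᵢ) = δ_free.
The series flexibility is Σ Lᵢ/(AᵢEᵢ) = 280/(800×108×10³) + 625/(2400×33×10³) = 1.113×10⁻⁵ mm/N.
Hence P = δ_free / Σ(L/AE) = 1.416/1.113×10⁻⁵ = 127.2 kN (compressive).
σ_{concrete} = P / A = 127200 / 2400 = 53.02 MPa.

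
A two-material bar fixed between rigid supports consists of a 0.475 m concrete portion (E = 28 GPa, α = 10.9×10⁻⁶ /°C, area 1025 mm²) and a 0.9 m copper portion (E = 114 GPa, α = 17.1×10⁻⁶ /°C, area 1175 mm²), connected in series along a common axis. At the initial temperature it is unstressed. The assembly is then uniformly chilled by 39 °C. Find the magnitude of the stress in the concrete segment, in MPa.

σ ≈ 33.6 MPa (tensile)

Free thermal contraction of the whole bar: Σ αᵢΔT Lᵢ = 10.9×10⁻⁶×39×475 + 17.1×10⁻⁶×39×900 = 0.8021 mm.
Since the ends are fixed, an axial force P builds up, equal in every segment, with P · Σ Lᵢ/(AᵢEᵢ) = δ_free.
Σ Lᵢ/(AᵢEᵢ) = 475/(1025×28×10³) + 900/(1175×114×10³) = 2.327×10⁻⁵ mm/N.
Hence P = δ_free / Σ(L/AE) = 0.8021/2.327×10⁻⁵ = 34.47 kN (tensile).
σ_{concrete} = P / A = 34470 / 1025 = 33.63 MPa.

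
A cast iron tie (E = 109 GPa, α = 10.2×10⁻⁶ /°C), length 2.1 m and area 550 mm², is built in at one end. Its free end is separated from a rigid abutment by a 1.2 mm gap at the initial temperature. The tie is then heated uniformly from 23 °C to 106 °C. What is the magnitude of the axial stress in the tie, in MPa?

Unrestrained expansion: δ_free = αΔT L = 10.2×10⁻⁶ × 83 × 2100 = 1.778 mm.
This exceeds the 1.2 mm gap, so the wall pushes back. The portion of expansion that must be recovered elastically is δ_free − gap = 1.778 − 1.2 = 0.5779 mm.
That suppressed elongation corresponds to σ = E·Δ/L = 109×10³ × 0.5779/2100 = 29.99 MPa.

σ ≈ 30 MPa (compressive)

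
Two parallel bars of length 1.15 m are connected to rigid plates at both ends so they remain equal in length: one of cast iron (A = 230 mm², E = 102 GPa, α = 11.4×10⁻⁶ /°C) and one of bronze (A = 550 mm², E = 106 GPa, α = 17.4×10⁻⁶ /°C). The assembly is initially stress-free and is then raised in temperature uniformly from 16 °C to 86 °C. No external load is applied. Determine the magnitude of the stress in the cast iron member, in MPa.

Equilibrium of a rigid end plate with no external load gives equal and opposite internal forces ±P in the two members. Since α_{bronze} > α_{cast iron}, heating drives the bronze into compression and the cast iron into tension.
Setting the final lengths equal and cancelling L: (α₁ − α₂)ΔT = P/(A₁E₁) + P/(A₂E₂).
|α₁ − α₂|·ΔT = 6×10⁻⁶ × 70 = 0.00042.
1/(A₁E₁) + 1/(A₂E₂) = 1/(230×102×10³) + 1/(550×106×10³) = 5.978×10⁻⁸ N⁻¹.
So P = 0.00042 / 5.978×10⁻⁸ = 7.026 kN.
σ_{cast iron} = P/A₁ = 7026/230 = 30.55 MPa, tensile.

σ ≈ 30.5 MPa (tensile)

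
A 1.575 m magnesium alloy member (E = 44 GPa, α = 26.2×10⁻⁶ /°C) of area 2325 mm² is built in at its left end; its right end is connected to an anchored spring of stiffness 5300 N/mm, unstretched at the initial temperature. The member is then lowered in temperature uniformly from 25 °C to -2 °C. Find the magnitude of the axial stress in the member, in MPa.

Free thermal contraction: δ_free = αΔT L = 26.2×10⁻⁶ × 27 × 1575 = 1.114 mm.
Let P be the tensile force in the spring. The member extends elastically by PL/(AE) and the spring stretches by P/k; together these equal δ_free.
P [ L/(AE) + 1/k ] = δ_free → P [ 1575/(2325×44×10³) + 1/(5300) ] = 1.114.
P = 1.114 / 0.0002041 = 5460 N.
σ = P/A = 5460/2325 = 2.348 MPa.

σ ≈ 2.35 MPa (tensile)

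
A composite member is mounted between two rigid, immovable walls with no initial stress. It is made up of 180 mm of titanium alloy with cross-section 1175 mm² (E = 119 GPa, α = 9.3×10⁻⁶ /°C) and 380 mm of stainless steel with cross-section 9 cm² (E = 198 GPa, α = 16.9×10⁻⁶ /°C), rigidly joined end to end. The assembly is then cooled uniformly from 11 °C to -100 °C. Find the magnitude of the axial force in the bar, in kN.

With the walls removed the bar would change length by δ_free = Σ αᵢΔT Lᵢ = 9.3×10⁻⁶×111×180 + 16.9×10⁻⁶×111×380 = 0.8987 mm.
The rigid supports impose zero overall length change; the single axial force P common to all segments must satisfy P Σ Lᵢ/(AᵢEᵢ) = δ_free.
Σ Lᵢ/(AᵢEᵢ) = 180/(1175×119×10³) + 380/(900×198×10³) = 3.42×10⁻⁶ mm/N.
Hence P = δ_free / Σ(L/AE) = 0.8987/3.42×10⁻⁶ = 262.8 kN (tensile).

P ≈ 263 kN (tensile)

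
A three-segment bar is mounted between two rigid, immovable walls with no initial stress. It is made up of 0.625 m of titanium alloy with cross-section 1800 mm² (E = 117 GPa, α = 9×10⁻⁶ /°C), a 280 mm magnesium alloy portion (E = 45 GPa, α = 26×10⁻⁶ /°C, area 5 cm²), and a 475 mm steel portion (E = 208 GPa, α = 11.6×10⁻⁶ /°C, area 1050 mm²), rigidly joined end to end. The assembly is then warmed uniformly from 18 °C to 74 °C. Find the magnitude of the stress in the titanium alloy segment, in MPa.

With the walls removed the bar would change length by δ_free = Σ αᵢΔT Lᵢ = 9×10⁻⁶×56×625 + 26×10⁻⁶×56×280 + 11.6×10⁻⁶×56×475 = 1.031 mm.
Since the ends are fixed, an axial force P builds up, equal in every segment, with P · Σ Lᵢ/(AᵢEᵢ) = δ_free.
The series flexibility is Σ Lᵢ/(AᵢEᵢ) = 625/(1800×117×10³) + 280/(500×45×10³) + 475/(1050×208×10³) = 1.759×10⁻⁵ mm/N.
So P = 1.031 / 1.759×10⁻⁵ = 58.64 kN, compressive.
σ_{titanium alloy} = P / A = 58640 / 1800 = 32.58 MPa.

σ ≈ 32.6 MPa (compressive)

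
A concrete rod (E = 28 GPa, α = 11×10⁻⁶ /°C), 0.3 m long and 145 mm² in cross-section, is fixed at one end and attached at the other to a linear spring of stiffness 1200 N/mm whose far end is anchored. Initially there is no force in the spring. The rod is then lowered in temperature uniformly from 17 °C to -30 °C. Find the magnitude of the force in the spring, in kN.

If the spring were absent the rod would shorten by αΔT L = 11×10⁻⁶ × 47 × 300 = 0.1551 mm.
With a force P in the spring, the elastic change of the rod is PL/(AE) and that of the spring is P/k; compatibility requires their sum to equal δ_free.
P [ L/(AE) + 1/k ] = δ_free → P [ 300/(145×28×10³) + 1/(1200) ] = 0.1551.
P = 0.1551 / 0.0009072 = 171 N.

P ≈ 0.171 kN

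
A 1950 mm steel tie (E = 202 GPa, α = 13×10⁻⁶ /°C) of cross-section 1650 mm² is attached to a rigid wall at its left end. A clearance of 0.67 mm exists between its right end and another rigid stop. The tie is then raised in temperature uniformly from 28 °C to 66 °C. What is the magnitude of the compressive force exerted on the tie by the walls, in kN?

P ≈ 50.1 kN

Free thermal elongation = αΔT L = 13×10⁻⁶ × 38 × 1950 = 0.9633 mm.
After closing the 0.67 mm clearance, 0.9633 − 0.67 = 0.2933 mm of expansion remains to be suppressed by the wall.
That suppressed elongation corresponds to σ = E·Δ/L = 202×10³ × 0.2933/1950 = 30.38 MPa.
P = σA = 30.38 × 1650 = 50.13 kN.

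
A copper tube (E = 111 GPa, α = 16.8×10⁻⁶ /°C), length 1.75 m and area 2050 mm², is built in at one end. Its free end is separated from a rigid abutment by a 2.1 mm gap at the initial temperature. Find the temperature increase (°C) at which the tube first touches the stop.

ΔT ≈ 71.4 °C

The gap closes when αΔT L = 2.1 mm, since the tube is still unstressed at that instant.
So ΔT = g/(αL) = 2.1/(16.8×10⁻⁶ × 1750) = 71.43 °C.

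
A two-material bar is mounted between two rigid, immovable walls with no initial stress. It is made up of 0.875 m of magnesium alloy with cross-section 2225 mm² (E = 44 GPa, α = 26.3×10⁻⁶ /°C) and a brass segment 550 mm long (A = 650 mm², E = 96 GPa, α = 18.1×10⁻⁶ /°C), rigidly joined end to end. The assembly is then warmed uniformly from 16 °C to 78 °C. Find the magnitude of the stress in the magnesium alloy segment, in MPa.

σ ≈ 51.7 MPa (compressive)

With the walls removed the bar would change length by δ_free = Σ αᵢΔT Lᵢ = 26.3×10⁻⁶×62×875 + 18.1×10⁻⁶×62×550 = 2.044 mm.
The walls prevent any net length change, so an axial force P (same in every segment) develops. Compatibility: P · Σ Lᵢ/(AᵢEᵢ) = δ_free.
The series flexibility is Σ Lᵢ/(AᵢEᵢ) = 875/(2225×44×10³) + 550/(650×96×10³) = 1.775×10⁻⁵ mm/N.
P = 2.044 / 1.775×10⁻⁵ = 115100 N = 115.1 kN, compressive.
σ_{magnesium alloy} = P / A = 115100 / 2225 = 51.75 MPa.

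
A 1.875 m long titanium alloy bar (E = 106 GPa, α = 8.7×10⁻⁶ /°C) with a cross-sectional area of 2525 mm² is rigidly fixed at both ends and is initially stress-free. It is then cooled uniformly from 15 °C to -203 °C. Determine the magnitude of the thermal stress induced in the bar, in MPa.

σ ≈ 201 MPa (tensile)

Because both ends are immovable the net strain is zero, and the suppressed thermal strain is αΔT = 8.7×10⁻⁶ × 218 = 1896.6×10⁻⁶.
σ = EαΔT = 106×10³ × 8.7×10⁻⁶ × 218 = 201 MPa (tensile; the bar is trying to contract).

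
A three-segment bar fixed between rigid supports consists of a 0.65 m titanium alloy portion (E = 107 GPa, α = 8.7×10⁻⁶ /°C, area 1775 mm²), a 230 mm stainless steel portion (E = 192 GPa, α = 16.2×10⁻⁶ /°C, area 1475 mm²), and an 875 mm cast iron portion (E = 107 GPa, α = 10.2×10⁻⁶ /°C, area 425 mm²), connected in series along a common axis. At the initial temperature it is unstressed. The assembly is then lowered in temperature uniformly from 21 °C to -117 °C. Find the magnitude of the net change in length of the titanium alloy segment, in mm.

|ΔL| ≈ 0.412 mm

If the supports were absent, the total length change would be Σ αᵢΔT Lᵢ = 8.7×10⁻⁶×138×650 + 16.2×10⁻⁶×138×230 + 10.2×10⁻⁶×138×875 = 2.526 mm.
The walls prevent any net length change, so an axial force P (same in every segment) develops. Compatibility: P · Σ Lᵢ/(AᵢEᵢ) = δ_free.
Σ Lᵢ/(AᵢEᵢ) = 650/(1775×107×10³) + 230/(1475×192×10³) + 875/(425×107×10³) = 2.348×10⁻⁵ mm/N.
P = 2.526 / 2.348×10⁻⁵ = 107600 N = 107.6 kN, tensile.
For the titanium alloy segment, free thermal change = 8.7×10⁻⁶×138×650 = 0.7804 mm and elastic change from P = 107600×650/(1775×107×10³) = 0.3683 mm; these oppose, so the net change is 0.412 mm (segment shortens).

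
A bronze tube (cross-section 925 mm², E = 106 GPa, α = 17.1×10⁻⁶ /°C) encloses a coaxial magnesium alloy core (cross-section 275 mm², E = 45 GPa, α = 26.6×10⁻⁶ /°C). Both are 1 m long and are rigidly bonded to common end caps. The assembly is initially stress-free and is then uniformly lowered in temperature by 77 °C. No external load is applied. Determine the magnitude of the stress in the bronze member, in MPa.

σ ≈ 8.69 MPa (compressive)

Equilibrium of a rigid end plate with no external load gives equal and opposite internal forces ±P in the two members. Since α_{magnesium alloy} > α_{bronze}, cooling drives the magnesium alloy into tension and the bronze into compression.
Equating the net (thermal + elastic) strains gives |α₁ − α₂|·ΔT = P·[1/(A₁E₁) + 1/(A₂E₂)].
|α₁ − α₂|·ΔT = 9.5×10⁻⁶ × 77 = 0.0007315.
1/(A₁E₁) + 1/(A₂E₂) = 1/(925×106×10³) + 1/(275×45×10³) = 9.101×10⁻⁸ N⁻¹.
So P = 0.0007315 / 9.101×10⁻⁸ = 8.038 kN.
σ_{bronze} = P/A₁ = 8038/925 = 8.69 MPa, compressive.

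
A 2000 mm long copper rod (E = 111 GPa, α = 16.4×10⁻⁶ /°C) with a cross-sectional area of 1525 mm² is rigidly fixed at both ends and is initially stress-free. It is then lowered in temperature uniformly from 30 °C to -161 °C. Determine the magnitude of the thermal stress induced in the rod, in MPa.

σ ≈ 348 MPa (tensile)

With length fixed, the mechanical strain must cancel the thermal strain αΔT = 16.4×10⁻⁶ × 191 = 3132.4×10⁻⁶.
The stress required to suppress this strain is σ = Eε = 111×10³ × 3132.4×10⁻⁶ = 347.7 MPa, tensile since the rod is trying to contract.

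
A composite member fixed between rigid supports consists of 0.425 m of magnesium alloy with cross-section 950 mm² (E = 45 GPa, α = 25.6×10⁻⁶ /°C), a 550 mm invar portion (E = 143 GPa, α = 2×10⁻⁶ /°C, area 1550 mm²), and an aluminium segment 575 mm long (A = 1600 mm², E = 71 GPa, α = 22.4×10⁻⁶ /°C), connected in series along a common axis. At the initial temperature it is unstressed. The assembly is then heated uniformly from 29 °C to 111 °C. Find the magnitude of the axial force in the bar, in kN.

If the supports were absent, the total length change would be Σ αᵢΔT Lᵢ = 25.6×10⁻⁶×82×425 + 2×10⁻⁶×82×550 + 22.4×10⁻⁶×82×575 = 2.039 mm.
Since the ends are fixed, an axial force P builds up, equal in every segment, with P · Σ Lᵢ/(AᵢEᵢ) = δ_free.
The series flexibility is Σ Lᵢ/(AᵢEᵢ) = 425/(950×45×10³) + 550/(1550×143×10³) + 575/(1600×71×10³) = 1.748×10⁻⁵ mm/N.
Hence P = δ_free / Σ(L/AE) = 2.039/1.748×10⁻⁵ = 116.6 kN (compressive).

P ≈ 117 kN (compressive)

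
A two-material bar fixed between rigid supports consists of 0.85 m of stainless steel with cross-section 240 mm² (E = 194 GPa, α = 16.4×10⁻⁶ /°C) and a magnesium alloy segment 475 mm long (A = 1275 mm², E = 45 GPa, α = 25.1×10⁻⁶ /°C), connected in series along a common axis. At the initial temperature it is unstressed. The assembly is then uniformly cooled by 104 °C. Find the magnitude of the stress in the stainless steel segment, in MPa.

If the supports were absent, the total length change would be Σ αᵢΔT Lᵢ = 16.4×10⁻⁶×104×850 + 25.1×10⁻⁶×104×475 = 2.69 mm.
Since the ends are fixed, an axial force P builds up, equal in every segment, with P · Σ Lᵢ/(AᵢEᵢ) = δ_free.
The series flexibility is Σ Lᵢ/(AᵢEᵢ) = 850/(240×194×10³) + 475/(1275×45×10³) = 2.653×10⁻⁵ mm/N.
P = 2.69 / 2.653×10⁻⁵ = 101400 N = 101.4 kN, tensile.
σ_{stainless steel} = P / A = 101400 / 240 = 422.4 MPa.

σ ≈ 422 MPa (tensile)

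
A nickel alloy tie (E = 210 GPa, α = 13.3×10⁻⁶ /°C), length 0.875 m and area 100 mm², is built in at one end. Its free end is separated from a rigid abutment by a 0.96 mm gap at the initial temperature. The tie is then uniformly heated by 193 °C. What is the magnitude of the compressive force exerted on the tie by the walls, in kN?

P ≈ 30.9 kN

Unrestrained expansion: δ_free = αΔT L = 13.3×10⁻⁶ × 193 × 875 = 2.246 mm.
After closing the 0.96 mm clearance, 2.246 − 0.96 = 1.286 mm of expansion remains to be suppressed by the wall.
So σ = E(δ_free − g)/L = 210×10³ × 1.286/875 = 308.6 MPa.
Force on the wall = σA = 308.6 × 100 mm² = 30.86 kN.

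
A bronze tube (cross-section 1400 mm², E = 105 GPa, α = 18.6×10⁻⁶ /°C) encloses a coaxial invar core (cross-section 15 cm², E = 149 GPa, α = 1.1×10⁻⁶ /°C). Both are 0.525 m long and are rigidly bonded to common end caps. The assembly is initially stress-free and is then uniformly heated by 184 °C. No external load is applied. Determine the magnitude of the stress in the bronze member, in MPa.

σ ≈ 204 MPa (compressive)

The bronze has the larger α, so on heating it would change length more than the invar if both were free. The rigid plates force a common final length, so the bronze is put into compression and the invar into tension, with equal and opposite forces P (no external load).
Equating the net (thermal + elastic) strains gives |α₁ − α₂|·ΔT = P·[1/(A₁E₁) + 1/(A₂E₂)].
|α₁ − α₂|·ΔT = 17.5×10⁻⁶ × 184 = 0.00322.
1/(A₁E₁) + 1/(A₂E₂) = 1/(1400×105×10³) + 1/(1500×149×10³) = 1.128×10⁻⁸ N⁻¹.
So P = 0.00322 / 1.128×10⁻⁸ = 285.5 kN.
σ_{bronze} = P/A₁ = 285500/1400 = 204 MPa, compressive.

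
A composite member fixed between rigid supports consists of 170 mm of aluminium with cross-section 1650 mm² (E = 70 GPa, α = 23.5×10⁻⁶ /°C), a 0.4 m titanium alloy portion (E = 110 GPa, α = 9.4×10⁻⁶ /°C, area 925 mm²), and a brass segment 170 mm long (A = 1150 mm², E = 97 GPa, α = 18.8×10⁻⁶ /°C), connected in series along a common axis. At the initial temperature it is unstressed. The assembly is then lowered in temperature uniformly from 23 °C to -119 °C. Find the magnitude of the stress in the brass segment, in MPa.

σ ≈ 195 MPa (tensile)

If the supports were absent, the total length change would be Σ αᵢΔT Lᵢ = 23.5×10⁻⁶×142×170 + 9.4×10⁻⁶×142×400 + 18.8×10⁻⁶×142×170 = 1.555 mm.
Since the ends are fixed, an axial force P builds up, equal in every segment, with P · Σ Lᵢ/(AᵢEᵢ) = δ_free.
Σ Lᵢ/(AᵢEᵢ) = 170/(1650×70×10³) + 400/(925×110×10³) + 170/(1150×97×10³) = 6.927×10⁻⁶ mm/N.
So P = 1.555 / 6.927×10⁻⁶ = 224.5 kN, tensile.
σ_{brass} = P / A = 224500 / 1150 = 195.2 MPa.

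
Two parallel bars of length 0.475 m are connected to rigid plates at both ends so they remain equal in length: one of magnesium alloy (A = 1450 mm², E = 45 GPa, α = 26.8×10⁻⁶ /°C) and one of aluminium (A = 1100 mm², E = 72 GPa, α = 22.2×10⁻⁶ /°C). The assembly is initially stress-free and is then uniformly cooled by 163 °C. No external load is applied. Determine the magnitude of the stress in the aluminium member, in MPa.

Both members must finish at the same length. With the larger α, the magnesium alloy tends to over-contract; the plates restrain it, putting the magnesium alloy in tension and the aluminium in compression. With no external load the two internal forces are equal and opposite, magnitude P.
Compatibility of the two members (thermal + elastic change equal): (α₁ − α₂)ΔT = P·[1/(A₁E₁) + 1/(A₂E₂)].
|α₁ − α₂|·ΔT = 4.6×10⁻⁶ × 163 = 0.0007498.
1/(A₁E₁) + 1/(A₂E₂) = 1/(1450×45×10³) + 1/(1100×72×10³) = 2.795×10⁻⁸ N⁻¹.
P = 0.0007498 / 2.795×10⁻⁸ = 26820 N = 26.82 kN.
σ_{aluminium} = P/A₂ = 26820/1100 = 24.39 MPa, compressive.

σ ≈ 24.4 MPa (compressive)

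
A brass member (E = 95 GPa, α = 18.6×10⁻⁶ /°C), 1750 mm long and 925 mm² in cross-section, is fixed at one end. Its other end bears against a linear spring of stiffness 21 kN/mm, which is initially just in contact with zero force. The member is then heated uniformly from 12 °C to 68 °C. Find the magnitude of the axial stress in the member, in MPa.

If the spring were absent the member would lengthen by αΔT L = 18.6×10⁻⁶ × 56 × 1750 = 1.823 mm.
With a force P in the spring, the elastic change of the member is PL/(AE) and that of the spring is P/k; compatibility requires their sum to equal δ_free.
So P = δ_free / [L/(AE) + 1/k] = 1.823 / [ 1750/(925×95×10³) + 1/(21×10³) ].
P = 1.823 / 6.753×10⁻⁵ = 26990 N.
σ = P/A = 26990/925 = 29.18 MPa.

σ ≈ 29.2 MPa (compressive)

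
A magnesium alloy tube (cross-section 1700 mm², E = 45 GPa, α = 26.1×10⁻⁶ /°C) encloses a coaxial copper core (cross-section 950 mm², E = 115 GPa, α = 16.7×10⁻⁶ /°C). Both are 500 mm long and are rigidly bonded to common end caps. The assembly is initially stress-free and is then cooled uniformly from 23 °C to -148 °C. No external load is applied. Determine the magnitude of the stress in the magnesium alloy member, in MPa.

σ ≈ 42.5 MPa (tensile)

Both members must finish at the same length. With the larger α, the magnesium alloy tends to over-contract; the plates restrain it, putting the magnesium alloy in tension and the copper in compression. With no external load the two internal forces are equal and opposite, magnitude P.
Compatibility of the two members (thermal + elastic change equal): (α₁ − α₂)ΔT = P·[1/(A₁E₁) + 1/(A₂E₂)].
|α₁ − α₂|·ΔT = 9.4×10⁻⁶ × 171 = 0.001607.
1/(A₁E₁) + 1/(A₂E₂) = 1/(1700×45×10³) + 1/(950×115×10³) = 2.223×10⁻⁸ N⁻¹.
P = 0.001607 / 2.223×10⁻⁸ = 72320 N = 72.32 kN.
σ_{magnesium alloy} = P/A₁ = 72320/1700 = 42.54 MPa, tensile.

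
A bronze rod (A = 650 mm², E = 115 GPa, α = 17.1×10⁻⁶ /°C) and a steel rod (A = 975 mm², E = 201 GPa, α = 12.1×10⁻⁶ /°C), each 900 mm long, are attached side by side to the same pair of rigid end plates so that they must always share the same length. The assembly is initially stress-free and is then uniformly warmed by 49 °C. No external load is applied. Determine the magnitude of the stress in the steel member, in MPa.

Equilibrium of a rigid end plate with no external load gives equal and opposite internal forces ±P in the two members. Since α_{bronze} > α_{steel}, heating drives the bronze into compression and the steel into tension.
Equating the net (thermal + elastic) strains gives |α₁ − α₂|·ΔT = P·[1/(A₁E₁) + 1/(A₂E₂)].
|α₁ − α₂|·ΔT = 5×10⁻⁶ × 49 = 0.000245.
1/(A₁E₁) + 1/(A₂E₂) = 1/(650×115×10³) + 1/(975×201×10³) = 1.848×10⁻⁸ N⁻¹.
So P = 0.000245 / 1.848×10⁻⁸ = 13.26 kN.
σ_{steel} = P/A₂ = 13260/975 = 13.6 MPa, tensile.

σ ≈ 13.6 MPa (tensile)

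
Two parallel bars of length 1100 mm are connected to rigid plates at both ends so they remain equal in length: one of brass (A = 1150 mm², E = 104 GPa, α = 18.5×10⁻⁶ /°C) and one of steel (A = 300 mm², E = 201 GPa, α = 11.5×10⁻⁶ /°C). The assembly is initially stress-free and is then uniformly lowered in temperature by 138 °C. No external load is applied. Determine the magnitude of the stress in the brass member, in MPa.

σ ≈ 33.7 MPa (tensile)

Both members must finish at the same length. With the larger α, the brass tends to over-contract; the plates restrain it, putting the brass in tension and the steel in compression. With no external load the two internal forces are equal and opposite, magnitude P.
Equating the net (thermal + elastic) strains gives |α₁ − α₂|·ΔT = P·[1/(A₁E₁) + 1/(A₂E₂)].
|α₁ − α₂|·ΔT = 7×10⁻⁶ × 138 = 0.000966.
1/(A₁E₁) + 1/(A₂E₂) = 1/(1150×104×10³) + 1/(300×201×10³) = 2.494×10⁻⁸ N⁻¹.
So P = 0.000966 / 2.494×10⁻⁸ = 38.73 kN.
σ_{brass} = P/A₁ = 38730/1150 = 33.67 MPa, tensile.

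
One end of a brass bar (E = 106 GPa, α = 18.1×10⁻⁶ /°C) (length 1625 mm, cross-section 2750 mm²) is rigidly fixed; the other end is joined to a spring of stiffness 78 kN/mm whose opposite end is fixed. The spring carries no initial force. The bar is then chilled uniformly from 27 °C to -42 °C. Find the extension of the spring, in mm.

Free thermal contraction: δ_free = αΔT L = 18.1×10⁻⁶ × 69 × 1625 = 2.029 mm.
With a force P in the spring, the elastic change of the bar is PL/(AE) and that of the spring is P/k; compatibility requires their sum to equal δ_free.
So P = δ_free / [L/(AE) + 1/k] = 2.029 / [ 1625/(2750×106×10³) + 1/(78×10³) ].
P = 2.029 / 1.84×10⁻⁵ = 110300 N.
Spring extension = P/k = 110300/(78×10³) = 1.414 mm.

δ ≈ 1.41 mm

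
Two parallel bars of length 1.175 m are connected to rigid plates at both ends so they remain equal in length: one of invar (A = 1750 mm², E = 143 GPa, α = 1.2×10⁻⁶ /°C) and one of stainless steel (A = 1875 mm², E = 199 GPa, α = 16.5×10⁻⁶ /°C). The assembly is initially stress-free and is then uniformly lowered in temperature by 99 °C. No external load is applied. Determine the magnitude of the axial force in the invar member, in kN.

P ≈ 227 kN (compressive in the invar)

Equilibrium of a rigid end plate with no external load gives equal and opposite internal forces ±P in the two members. Since α_{stainless steel} > α_{invar}, cooling drives the stainless steel into tension and the invar into compression.
Compatibility of the two members (thermal + elastic change equal): (α₁ − α₂)ΔT = P·[1/(A₁E₁) + 1/(A₂E₂)].
|α₁ − α₂|·ΔT = 15.3×10⁻⁶ × 99 = 0.001515.
1/(A₁E₁) + 1/(A₂E₂) = 1/(1750×143×10³) + 1/(1875×199×10³) = 6.676×10⁻⁹ N⁻¹.
So P = 0.001515 / 6.676×10⁻⁹ = 226.9 kN.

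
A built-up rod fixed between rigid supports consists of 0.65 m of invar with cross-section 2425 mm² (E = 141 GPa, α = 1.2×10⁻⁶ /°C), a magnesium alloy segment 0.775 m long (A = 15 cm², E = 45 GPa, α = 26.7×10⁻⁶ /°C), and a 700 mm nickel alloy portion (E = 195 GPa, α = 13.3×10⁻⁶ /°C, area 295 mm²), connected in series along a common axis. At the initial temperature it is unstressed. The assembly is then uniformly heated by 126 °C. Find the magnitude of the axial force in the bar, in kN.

With the walls removed the bar would change length by δ_free = Σ αᵢΔT Lᵢ = 1.2×10⁻⁶×126×650 + 26.7×10⁻⁶×126×775 + 13.3×10⁻⁶×126×700 = 3.879 mm.
The rigid supports impose zero overall length change; the single axial force P common to all segments must satisfy P Σ Lᵢ/(AᵢEᵢ) = δ_free.
Σ Lᵢ/(AᵢEᵢ) = 650/(2425×141×10³) + 775/(1500×45×10³) + 700/(295×195×10³) = 2.555×10⁻⁵ mm/N.
P = 3.879 / 2.555×10⁻⁵ = 151800 N = 151.8 kN, compressive.

P ≈ 152 kN (compressive)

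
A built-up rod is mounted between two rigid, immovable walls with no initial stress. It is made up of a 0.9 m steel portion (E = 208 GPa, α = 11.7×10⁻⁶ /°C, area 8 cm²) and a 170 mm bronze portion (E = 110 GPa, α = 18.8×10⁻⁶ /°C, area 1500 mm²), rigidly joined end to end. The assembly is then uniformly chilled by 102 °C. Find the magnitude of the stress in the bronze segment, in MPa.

σ ≈ 145 MPa (tensile)

Free thermal contraction of the whole bar: Σ αᵢΔT Lᵢ = 11.7×10⁻⁶×102×900 + 18.8×10⁻⁶×102×170 = 1.4 mm.
Since the ends are fixed, an axial force P builds up, equal in every segment, with P · Σ Lᵢ/(AᵢEᵢ) = δ_free.
The series flexibility is Σ Lᵢ/(AᵢEᵢ) = 900/(800×208×10³) + 170/(1500×110×10³) = 6.439×10⁻⁶ mm/N.
So P = 1.4 / 6.439×10⁻⁶ = 217.4 kN, tensile.
σ_{bronze} = P / A = 217400 / 1500 = 145 MPa.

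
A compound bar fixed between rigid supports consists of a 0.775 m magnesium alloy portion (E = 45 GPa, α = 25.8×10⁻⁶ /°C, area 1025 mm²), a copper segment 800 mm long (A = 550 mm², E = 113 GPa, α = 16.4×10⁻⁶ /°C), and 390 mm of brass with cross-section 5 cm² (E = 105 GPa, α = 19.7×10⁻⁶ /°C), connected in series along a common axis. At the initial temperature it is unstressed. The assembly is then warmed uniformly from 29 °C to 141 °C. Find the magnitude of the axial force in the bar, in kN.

If the supports were absent, the total length change would be Σ αᵢΔT Lᵢ = 25.8×10⁻⁶×112×775 + 16.4×10⁻⁶×112×800 + 19.7×10⁻⁶×112×390 = 4.569 mm.
The rigid supports impose zero overall length change; the single axial force P common to all segments must satisfy P Σ Lᵢ/(AᵢEᵢ) = δ_free.
The series flexibility is Σ Lᵢ/(AᵢEᵢ) = 775/(1025×45×10³) + 800/(550×113×10³) + 390/(500×105×10³) = 3.71×10⁻⁵ mm/N.
Hence P = δ_free / Σ(L/AE) = 4.569/3.71×10⁻⁵ = 123.2 kN (compressive).

P ≈ 123 kN (compressive)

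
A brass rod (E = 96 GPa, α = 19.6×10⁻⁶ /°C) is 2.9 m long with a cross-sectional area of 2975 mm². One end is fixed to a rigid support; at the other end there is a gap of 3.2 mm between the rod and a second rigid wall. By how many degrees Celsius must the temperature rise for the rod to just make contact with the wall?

ΔT ≈ 56.3 °C

The gap closes when αΔT L = 3.2 mm, since the rod is still unstressed at that instant.
So ΔT = g/(αL) = 3.2/(19.6×10⁻⁶ × 2900) = 56.3 °C.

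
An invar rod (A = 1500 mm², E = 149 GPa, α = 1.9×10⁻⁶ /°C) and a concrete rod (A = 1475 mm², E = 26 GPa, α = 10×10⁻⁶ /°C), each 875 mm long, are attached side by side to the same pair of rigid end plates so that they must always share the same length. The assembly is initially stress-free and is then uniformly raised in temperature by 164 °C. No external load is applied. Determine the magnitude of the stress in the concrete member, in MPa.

Equilibrium of a rigid end plate with no external load gives equal and opposite internal forces ±P in the two members. Since α_{concrete} > α_{invar}, heating drives the concrete into compression and the invar into tension.
Compatibility of the two members (thermal + elastic change equal): (α₁ − α₂)ΔT = P·[1/(A₁E₁) + 1/(A₂E₂)].
|α₁ − α₂|·ΔT = 8.1×10⁻⁶ × 164 = 0.001328.
1/(A₁E₁) + 1/(A₂E₂) = 1/(1500×149×10³) + 1/(1475×26×10³) = 3.055×10⁻⁸ N⁻¹.
P = 0.001328 / 3.055×10⁻⁸ = 43480 N = 43.48 kN.
σ_{concrete} = P/A₂ = 43480/1475 = 29.48 MPa, compressive.

σ ≈ 29.5 MPa (compressive)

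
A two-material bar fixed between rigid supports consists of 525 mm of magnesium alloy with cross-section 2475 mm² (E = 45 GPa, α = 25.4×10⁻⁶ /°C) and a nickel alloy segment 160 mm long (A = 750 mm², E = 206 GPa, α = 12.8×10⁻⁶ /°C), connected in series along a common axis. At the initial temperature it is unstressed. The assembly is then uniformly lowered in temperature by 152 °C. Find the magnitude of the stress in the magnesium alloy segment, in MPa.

Free thermal contraction of the whole bar: Σ αᵢΔT Lᵢ = 25.4×10⁻⁶×152×525 + 12.8×10⁻⁶×152×160 = 2.338 mm.
Since the ends are fixed, an axial force P builds up, equal in every segment, with P · Σ Lᵢ/(AᵢEᵢ) = δ_free.
Σ Lᵢ/(AᵢEᵢ) = 525/(2475×45×10³) + 160/(750×206×10³) = 5.749×10⁻⁶ mm/N.
So P = 2.338 / 5.749×10⁻⁶ = 406.7 kN, tensile.
σ_{magnesium alloy} = P / A = 406700 / 2475 = 164.3 MPa.

σ ≈ 164 MPa (tensile)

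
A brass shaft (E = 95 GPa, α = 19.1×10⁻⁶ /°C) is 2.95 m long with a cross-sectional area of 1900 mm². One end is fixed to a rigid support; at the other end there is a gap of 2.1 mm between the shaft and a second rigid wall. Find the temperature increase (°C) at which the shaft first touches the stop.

The gap closes when αΔT L = 2.1 mm, since the shaft is still unstressed at that instant.
ΔT = 2.1 / (19.1×10⁻⁶ × 2950) = 37.27 °C.

ΔT ≈ 37.3 °C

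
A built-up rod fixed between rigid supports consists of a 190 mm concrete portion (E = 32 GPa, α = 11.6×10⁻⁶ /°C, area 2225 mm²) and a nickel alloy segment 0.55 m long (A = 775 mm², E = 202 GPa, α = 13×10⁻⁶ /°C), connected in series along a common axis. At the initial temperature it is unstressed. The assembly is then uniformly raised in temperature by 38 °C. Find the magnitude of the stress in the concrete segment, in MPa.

If the supports were absent, the total length change would be Σ αᵢΔT Lᵢ = 11.6×10⁻⁶×38×190 + 13×10⁻⁶×38×550 = 0.3555 mm.
Since the ends are fixed, an axial force P builds up, equal in every segment, with P · Σ Lᵢ/(AᵢEᵢ) = δ_free.
The series flexibility is Σ Lᵢ/(AᵢEᵢ) = 190/(2225×32×10³) + 550/(775×202×10³) = 6.182×10⁻⁶ mm/N.
P = 0.3555 / 6.182×10⁻⁶ = 57500 N = 57.5 kN, compressive.
σ_{concrete} = P / A = 57500 / 2225 = 25.84 MPa.

σ ≈ 25.8 MPa (compressive)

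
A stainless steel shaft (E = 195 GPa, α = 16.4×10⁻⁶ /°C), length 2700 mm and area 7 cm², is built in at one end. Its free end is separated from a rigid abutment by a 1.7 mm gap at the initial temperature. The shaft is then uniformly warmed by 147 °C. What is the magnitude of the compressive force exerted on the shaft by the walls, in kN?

P ≈ 243 kN

Free thermal elongation = αΔT L = 16.4×10⁻⁶ × 147 × 2700 = 6.509 mm.
This exceeds the 1.7 mm gap, so the wall pushes back. The portion of expansion that must be recovered elastically is δ_free − gap = 6.509 − 1.7 = 4.809 mm.
Compatibility: PL/(AE) = 4.809 mm, so σ = P/A = E × (4.809/2700) = 347.3 MPa.
P = σA = 347.3 × 700 = 243.1 kN.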